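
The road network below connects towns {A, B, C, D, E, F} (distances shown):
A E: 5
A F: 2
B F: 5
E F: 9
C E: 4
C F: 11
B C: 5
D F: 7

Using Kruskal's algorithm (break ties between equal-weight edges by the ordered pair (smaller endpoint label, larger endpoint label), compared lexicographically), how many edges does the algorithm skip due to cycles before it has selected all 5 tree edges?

Kruskal: consider edges lightest-first.
A F (2): add. Components now {A,F} {B} {C} {D} {E}
C E (4): add. Components now {A,F} {B} {C,E} {D}
A E (5): add. Components now {A,C,E,F} {B} {D}
B C (5): add. Components now {A,B,C,E,F} {D}
B F (5): skip — B and F already connected.
D F (7): add. Components now {A,B,C,D,E,F}
Edges rejected before the tree was complete: 1.

1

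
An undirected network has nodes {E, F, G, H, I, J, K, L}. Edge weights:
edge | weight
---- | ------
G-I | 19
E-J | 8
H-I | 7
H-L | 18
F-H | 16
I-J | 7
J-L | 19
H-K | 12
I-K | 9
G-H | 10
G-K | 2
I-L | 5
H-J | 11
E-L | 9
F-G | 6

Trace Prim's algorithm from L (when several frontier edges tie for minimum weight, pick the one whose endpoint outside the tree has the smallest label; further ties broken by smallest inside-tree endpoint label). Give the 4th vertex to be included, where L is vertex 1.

Grow the tree from L using Prim:
Step 1: cheapest edge leaving the tree is I-L (5); add I.
Step 2: cheapest edge leaving the tree is H-I (7); add H.
Step 3: cheapest edge leaving the tree is I-J (7); add J.
Step 4: cheapest edge leaving the tree is E-J (8); add E.
Step 5: cheapest edge leaving the tree is I-K (9); add K.
Step 6: cheapest edge leaving the tree is G-K (2); add G.
Step 7: cheapest edge leaving the tree is F-G (6); add F.
Vertex order: L, I, H, J, E, K, G, F. The 4th vertex is J.

J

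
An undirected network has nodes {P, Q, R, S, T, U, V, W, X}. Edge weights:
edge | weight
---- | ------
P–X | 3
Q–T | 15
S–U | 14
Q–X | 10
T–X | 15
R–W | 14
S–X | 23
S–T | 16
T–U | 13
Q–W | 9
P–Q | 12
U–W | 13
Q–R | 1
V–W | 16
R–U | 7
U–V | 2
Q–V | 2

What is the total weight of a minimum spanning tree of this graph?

Kruskal: consider edges lightest-first.
Q–R (1): add — endpoints in different components.
Q–V (2): add — endpoints in different components.
U–V (2): add — endpoints in different components.
P–X (3): add — endpoints in different components.
R–U (7): skip — U and R already connected.
Q–W (9): add — endpoints in different components.
Q–X (10): add — endpoints in different components.
P–Q (12): skip — Q and P already connected.
T–U (13): add — endpoints in different components.
U–W (13): skip — W and U already connected.
R–W (14): skip — W and R already connected.
S–U (14): add — endpoints in different components.
MST edges: Q–R, Q–V, U–V, P–X, Q–W, Q–X, T–U, S–U; total weight 1+2+2+3+9+10+13+14 = 54.

54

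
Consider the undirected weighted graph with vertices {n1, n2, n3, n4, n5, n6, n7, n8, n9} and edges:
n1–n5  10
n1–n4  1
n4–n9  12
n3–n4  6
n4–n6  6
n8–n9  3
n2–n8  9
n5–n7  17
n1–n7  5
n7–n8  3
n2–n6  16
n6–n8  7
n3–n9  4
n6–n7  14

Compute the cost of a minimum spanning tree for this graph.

41

Prim's algorithm from n2:
Step 1: cheapest edge leaving the tree is n2–n8 (9); add n8.
Step 2: cheapest edge leaving the tree is n7–n8 (3); add n7.
Step 3: cheapest edge leaving the tree is n8–n9 (3); add n9.
Step 4: cheapest edge leaving the tree is n3–n9 (4); add n3.
Step 5: cheapest edge leaving the tree is n1–n7 (5); add n1.
Step 6: cheapest edge leaving the tree is n1–n4 (1); add n4.
Step 7: cheapest edge leaving the tree is n4–n6 (6); add n6.
Step 8: cheapest edge leaving the tree is n1–n5 (10); add n5.
MST edges: n2–n8, n7–n8, n8–n9, n3–n9, n1–n7, n1–n4, n4–n6, n1–n5; total weight 9+3+3+4+5+1+6+10 = 41.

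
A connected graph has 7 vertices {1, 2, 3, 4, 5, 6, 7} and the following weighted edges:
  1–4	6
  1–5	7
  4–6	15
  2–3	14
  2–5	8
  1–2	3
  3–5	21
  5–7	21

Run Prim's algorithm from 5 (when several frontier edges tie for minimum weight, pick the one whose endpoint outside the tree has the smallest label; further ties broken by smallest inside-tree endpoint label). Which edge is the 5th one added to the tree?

Prim, starting at 5.
Step 1: cheapest edge leaving the tree is 1–5 (7); add 1.
Step 2: cheapest edge leaving the tree is 1–2 (3); add 2.
Step 3: cheapest edge leaving the tree is 1–4 (6); add 4.
Step 4: cheapest edge leaving the tree is 2–3 (14); add 3.
Step 5: cheapest edge leaving the tree is 4–6 (15); add 6.
Step 6: cheapest edge leaving the tree is 5–7 (21); add 7.
The 5th edge added is 4–6.

4-6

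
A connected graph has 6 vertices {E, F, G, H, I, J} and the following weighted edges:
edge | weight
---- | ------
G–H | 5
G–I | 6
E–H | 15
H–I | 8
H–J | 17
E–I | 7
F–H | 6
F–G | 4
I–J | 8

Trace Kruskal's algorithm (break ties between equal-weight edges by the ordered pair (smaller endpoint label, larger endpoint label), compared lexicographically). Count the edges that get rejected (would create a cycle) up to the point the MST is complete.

2

Sort edges by weight, then run Kruskal:
F–G (4): add. Components now {E} {F,G} {H} {I} {J}
G–H (5): add. Components now {E} {F,G,H} {I} {J}
F–H (6): skip — F and H already connected.
G–I (6): add. Components now {E} {F,G,H,I} {J}
E–I (7): add. Components now {E,F,G,H,I} {J}
H–I (8): skip — H and I already connected.
I–J (8): add. Components now {E,F,G,H,I,J}
Edges rejected before the tree was complete: 2.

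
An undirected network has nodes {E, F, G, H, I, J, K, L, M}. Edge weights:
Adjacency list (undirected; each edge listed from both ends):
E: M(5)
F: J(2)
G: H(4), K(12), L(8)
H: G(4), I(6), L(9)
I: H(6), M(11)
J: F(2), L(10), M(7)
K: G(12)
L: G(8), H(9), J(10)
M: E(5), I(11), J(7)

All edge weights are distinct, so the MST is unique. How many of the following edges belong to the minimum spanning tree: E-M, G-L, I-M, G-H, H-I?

4

Kruskal's algorithm — process edges by increasing weight (ties by edge label):
F-J (2): add — endpoints in different components.
G-H (4): add — endpoints in different components.
E-M (5): add — endpoints in different components.
H-I (6): add — endpoints in different components.
J-M (7): add — endpoints in different components.
G-L (8): add — endpoints in different components.
H-L (9): skip — H and L already connected.
J-L (10): add — endpoints in different components.
I-M (11): skip — I and M already connected.
G-K (12): add — endpoints in different components.
MST edge set: {F-J, G-H, E-M, H-I, J-M, G-L, J-L, G-K}.
Of the listed edges, {E-M, G-L, G-H, H-I} are in the MST → 4.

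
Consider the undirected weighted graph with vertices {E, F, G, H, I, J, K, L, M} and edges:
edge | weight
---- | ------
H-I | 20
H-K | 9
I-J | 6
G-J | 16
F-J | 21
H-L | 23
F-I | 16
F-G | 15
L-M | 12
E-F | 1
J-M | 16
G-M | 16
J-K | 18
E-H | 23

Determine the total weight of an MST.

93

Sort edges by weight, then run Kruskal:
E-F (1): add — endpoints in different components.
I-J (6): add — endpoints in different components.
H-K (9): add — endpoints in different components.
L-M (12): add — endpoints in different components.
F-G (15): add — endpoints in different components.
F-I (16): add — endpoints in different components.
G-J (16): skip — G and J already connected.
G-M (16): add — endpoints in different components.
J-M (16): skip — J and M already connected.
J-K (18): add — endpoints in different components.
MST edges: E-F, I-J, H-K, L-M, F-G, F-I, G-M, J-K; total weight 1+6+9+12+15+16+16+18 = 93.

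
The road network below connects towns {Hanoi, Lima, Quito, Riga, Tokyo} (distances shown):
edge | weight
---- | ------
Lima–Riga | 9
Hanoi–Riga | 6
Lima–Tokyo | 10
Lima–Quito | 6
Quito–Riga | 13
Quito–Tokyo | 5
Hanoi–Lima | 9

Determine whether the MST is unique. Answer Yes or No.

No

Kruskal's algorithm — process edges by increasing weight (ties by edge label):
Quito–Tokyo (5): add — endpoints in different components.
Hanoi–Riga (6): add — endpoints in different components.
Lima–Quito (6): add — endpoints in different components.
Hanoi–Lima (9): add — endpoints in different components.
Non-tree edge Lima–Riga has weight 9, equal to the heaviest edge on its tree cycle — swapping gives another MST of the same weight. Not unique.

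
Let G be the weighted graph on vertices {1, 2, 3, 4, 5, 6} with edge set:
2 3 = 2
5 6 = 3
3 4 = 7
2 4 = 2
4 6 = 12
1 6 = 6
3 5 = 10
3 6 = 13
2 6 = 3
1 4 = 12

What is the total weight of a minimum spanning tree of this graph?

Prim's algorithm from 2:
Step 1: frontier [2 3 2, 2 4 2, 2 6 3] → take 2 3 (2); add 3.
Step 2: frontier [2 4 2, 2 6 3, 3 4 7, 3 5 10, 3 6 13] → take 2 4 (2); add 4.
Step 3: frontier [2 6 3, 3 5 10, 3 6 13, 1 4 12, 4 6 12] → take 2 6 (3); add 6.
Step 4: frontier [3 5 10, 1 4 12, 5 6 3, 1 6 6] → take 5 6 (3); add 5.
Step 5: frontier [1 4 12, 1 6 6] → take 1 6 (6); add 1.
MST edges: 2 3, 2 4, 2 6, 5 6, 1 6; total weight 2+2+3+3+6 = 16.

16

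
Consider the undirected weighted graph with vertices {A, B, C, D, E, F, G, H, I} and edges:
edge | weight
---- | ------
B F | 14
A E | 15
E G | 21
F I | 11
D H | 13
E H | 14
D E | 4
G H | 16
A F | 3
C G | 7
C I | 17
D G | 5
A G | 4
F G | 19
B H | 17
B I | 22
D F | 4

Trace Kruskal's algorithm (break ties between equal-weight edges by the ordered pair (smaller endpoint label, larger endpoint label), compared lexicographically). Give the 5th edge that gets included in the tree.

C-G

Sort edges by weight, then run Kruskal:
A F (3): add — endpoints in different components.
A G (4): add — endpoints in different components.
D E (4): add — endpoints in different components.
D F (4): add — endpoints in different components.
D G (5): skip — D and G already connected.
C G (7): add — endpoints in different components.
F I (11): add — endpoints in different components.
D H (13): add — endpoints in different components.
B F (14): add — endpoints in different components.
The 5th edge added is C G.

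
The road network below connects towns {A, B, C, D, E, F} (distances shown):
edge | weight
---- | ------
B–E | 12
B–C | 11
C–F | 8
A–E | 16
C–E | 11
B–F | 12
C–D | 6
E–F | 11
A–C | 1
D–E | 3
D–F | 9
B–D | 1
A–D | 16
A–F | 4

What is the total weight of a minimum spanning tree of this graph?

Grow the tree from E using Prim:
Step 1: cheapest edge leaving the tree is D–E (3); add D.
Step 2: cheapest edge leaving the tree is B–D (1); add B.
Step 3: cheapest edge leaving the tree is C–D (6); add C.
Step 4: cheapest edge leaving the tree is A–C (1); add A.
Step 5: cheapest edge leaving the tree is A–F (4); add F.
MST edges: D–E, B–D, C–D, A–C, A–F; total weight 3+1+6+1+4 = 15.

15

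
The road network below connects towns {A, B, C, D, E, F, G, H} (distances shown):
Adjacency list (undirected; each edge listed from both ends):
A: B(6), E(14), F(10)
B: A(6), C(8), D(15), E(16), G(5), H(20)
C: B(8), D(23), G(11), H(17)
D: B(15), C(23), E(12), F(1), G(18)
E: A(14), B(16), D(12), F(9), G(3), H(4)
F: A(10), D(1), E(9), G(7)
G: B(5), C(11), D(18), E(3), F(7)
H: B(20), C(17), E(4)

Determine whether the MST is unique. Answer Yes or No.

Sort edges by weight, then run Kruskal:
D-F (1): add — endpoints in different components.
E-G (3): add — endpoints in different components.
E-H (4): add — endpoints in different components.
B-G (5): add — endpoints in different components.
A-B (6): add — endpoints in different components.
F-G (7): add — endpoints in different components.
B-C (8): add — endpoints in different components.
Every non-tree edge has weight strictly greater than the heaviest edge on the tree path between its endpoints, so the MST is unique.

Yes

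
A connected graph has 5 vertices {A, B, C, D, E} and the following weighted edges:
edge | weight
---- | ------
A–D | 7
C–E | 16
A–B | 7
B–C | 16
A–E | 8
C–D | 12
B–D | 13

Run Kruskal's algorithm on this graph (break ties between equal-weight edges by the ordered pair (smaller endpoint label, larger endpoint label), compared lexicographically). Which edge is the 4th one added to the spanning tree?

C-D

Kruskal: consider edges lightest-first.
A–B (7): add — endpoints in different components.
A–D (7): add — endpoints in different components.
A–E (8): add — endpoints in different components.
C–D (12): add — endpoints in different components.
The 4th edge added is C–D.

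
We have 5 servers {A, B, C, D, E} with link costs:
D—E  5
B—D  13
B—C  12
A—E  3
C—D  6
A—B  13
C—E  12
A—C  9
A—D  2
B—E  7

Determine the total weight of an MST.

18

Prim, starting at E.
Step 1: cheapest edge leaving the tree is A—E (3); add A.
Step 2: cheapest edge leaving the tree is A—D (2); add D.
Step 3: cheapest edge leaving the tree is C—D (6); add C.
Step 4: cheapest edge leaving the tree is B—E (7); add B.
MST edges: A—E, A—D, C—D, B—E; total weight 3+2+6+7 = 18.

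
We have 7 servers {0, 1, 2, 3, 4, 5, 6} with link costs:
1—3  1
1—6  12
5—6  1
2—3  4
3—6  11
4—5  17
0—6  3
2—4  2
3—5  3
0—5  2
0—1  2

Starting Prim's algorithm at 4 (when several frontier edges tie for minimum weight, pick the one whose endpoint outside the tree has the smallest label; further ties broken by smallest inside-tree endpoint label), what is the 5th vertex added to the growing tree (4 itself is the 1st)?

Grow the tree from 4 using Prim:
Step 1: cheapest edge leaving the tree is 2—4 (2); add 2.
Step 2: cheapest edge leaving the tree is 2—3 (4); add 3.
Step 3: cheapest edge leaving the tree is 1—3 (1); add 1.
Step 4: cheapest edge leaving the tree is 0—1 (2); add 0.
Step 5: cheapest edge leaving the tree is 0—5 (2); add 5.
Step 6: cheapest edge leaving the tree is 5—6 (1); add 6.
Vertex order: 4, 2, 3, 1, 0, 5, 6. The 5th vertex is 0.

0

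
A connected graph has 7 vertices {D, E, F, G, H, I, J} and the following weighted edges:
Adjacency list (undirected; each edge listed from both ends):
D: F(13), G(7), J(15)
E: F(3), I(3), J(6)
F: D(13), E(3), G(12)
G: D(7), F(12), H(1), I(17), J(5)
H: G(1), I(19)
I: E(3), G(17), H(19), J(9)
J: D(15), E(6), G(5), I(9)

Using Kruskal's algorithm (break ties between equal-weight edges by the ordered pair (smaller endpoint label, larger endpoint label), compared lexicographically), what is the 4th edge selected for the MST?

Kruskal's algorithm — process edges by increasing weight (ties by edge label):
G—H (1): add — endpoints in different components.
E—F (3): add — endpoints in different components.
E—I (3): add — endpoints in different components.
G—J (5): add — endpoints in different components.
E—J (6): add — endpoints in different components.
D—G (7): add — endpoints in different components.
The 4th edge added is G—J.

G-J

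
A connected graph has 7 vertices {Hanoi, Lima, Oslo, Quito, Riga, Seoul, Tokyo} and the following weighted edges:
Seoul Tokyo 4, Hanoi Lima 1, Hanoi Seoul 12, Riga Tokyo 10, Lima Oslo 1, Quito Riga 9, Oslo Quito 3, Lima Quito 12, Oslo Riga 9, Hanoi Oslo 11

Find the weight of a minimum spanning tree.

Grow the tree from Seoul using Prim:
Step 1: cheapest edge leaving the tree is Seoul Tokyo (4); add Tokyo.
Step 2: cheapest edge leaving the tree is Riga Tokyo (10); add Riga.
Step 3: cheapest edge leaving the tree is Oslo Riga (9); add Oslo.
Step 4: cheapest edge leaving the tree is Lima Oslo (1); add Lima.
Step 5: cheapest edge leaving the tree is Hanoi Lima (1); add Hanoi.
Step 6: cheapest edge leaving the tree is Oslo Quito (3); add Quito.
MST edges: Seoul Tokyo, Riga Tokyo, Oslo Riga, Lima Oslo, Hanoi Lima, Oslo Quito; total weight 4+10+9+1+1+3 = 28.

28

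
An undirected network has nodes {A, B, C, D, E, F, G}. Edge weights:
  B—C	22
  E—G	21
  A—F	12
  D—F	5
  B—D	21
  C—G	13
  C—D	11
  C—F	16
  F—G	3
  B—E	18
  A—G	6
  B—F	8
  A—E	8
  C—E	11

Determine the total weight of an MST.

41

Sort edges by weight, then run Kruskal:
F—G (3): add. Components now {A} {B} {C} {D} {E} {F,G}
D—F (5): add. Components now {A} {B} {C} {D,F,G} {E}
A—G (6): add. Components now {A,D,F,G} {B} {C} {E}
A—E (8): add. Components now {A,D,E,F,G} {B} {C}
B—F (8): add. Components now {A,B,D,E,F,G} {C}
C—D (11): add. Components now {A,B,C,D,E,F,G}
MST edges: F—G, D—F, A—G, A—E, B—F, C—D; total weight 3+5+6+8+8+11 = 41.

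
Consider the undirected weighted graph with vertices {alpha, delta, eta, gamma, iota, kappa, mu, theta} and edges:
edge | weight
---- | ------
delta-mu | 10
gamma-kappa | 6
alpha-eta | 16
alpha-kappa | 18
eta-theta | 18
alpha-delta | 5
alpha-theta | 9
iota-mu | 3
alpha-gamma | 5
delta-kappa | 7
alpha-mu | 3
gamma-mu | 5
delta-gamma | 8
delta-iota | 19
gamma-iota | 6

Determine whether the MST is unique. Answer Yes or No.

Kruskal: consider edges lightest-first.
alpha-mu (3): add — endpoints in different components.
iota-mu (3): add — endpoints in different components.
alpha-delta (5): add — endpoints in different components.
alpha-gamma (5): add — endpoints in different components.
gamma-mu (5): skip — mu and gamma already connected.
gamma-iota (6): skip — gamma and iota already connected.
gamma-kappa (6): add — endpoints in different components.
delta-kappa (7): skip — delta and kappa already connected.
delta-gamma (8): skip — gamma and delta already connected.
alpha-theta (9): add — endpoints in different components.
delta-mu (10): skip — mu and delta already connected.
alpha-eta (16): add — endpoints in different components.
Non-tree edge gamma-mu has weight 5, equal to the heaviest edge on its tree cycle — swapping gives another MST of the same weight. Not unique.

No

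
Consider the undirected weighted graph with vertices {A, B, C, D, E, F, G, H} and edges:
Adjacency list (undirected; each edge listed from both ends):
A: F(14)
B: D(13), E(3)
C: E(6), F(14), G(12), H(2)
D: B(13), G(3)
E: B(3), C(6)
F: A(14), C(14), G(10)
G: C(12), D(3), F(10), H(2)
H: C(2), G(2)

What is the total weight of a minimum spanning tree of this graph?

40

Sort edges by weight, then run Kruskal:
C H (2): add — endpoints in different components.
G H (2): add — endpoints in different components.
B E (3): add — endpoints in different components.
D G (3): add — endpoints in different components.
C E (6): add — endpoints in different components.
F G (10): add — endpoints in different components.
C G (12): skip — C and G already connected.
B D (13): skip — B and D already connected.
A F (14): add — endpoints in different components.
MST edges: C H, G H, B E, D G, C E, F G, A F; total weight 2+2+3+3+6+10+14 = 40.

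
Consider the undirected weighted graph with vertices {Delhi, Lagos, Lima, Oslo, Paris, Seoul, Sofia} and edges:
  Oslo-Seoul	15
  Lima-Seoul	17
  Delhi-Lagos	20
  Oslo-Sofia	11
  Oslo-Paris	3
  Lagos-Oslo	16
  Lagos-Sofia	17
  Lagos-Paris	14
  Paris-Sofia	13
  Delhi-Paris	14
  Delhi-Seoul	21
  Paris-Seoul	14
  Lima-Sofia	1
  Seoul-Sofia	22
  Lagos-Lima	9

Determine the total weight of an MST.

52

Prim, starting at Paris.
Step 1: cheapest edge leaving the tree is Oslo-Paris (3); add Oslo.
Step 2: cheapest edge leaving the tree is Oslo-Sofia (11); add Sofia.
Step 3: cheapest edge leaving the tree is Lima-Sofia (1); add Lima.
Step 4: cheapest edge leaving the tree is Lagos-Lima (9); add Lagos.
Step 5: cheapest edge leaving the tree is Delhi-Paris (14); add Delhi.
Step 6: cheapest edge leaving the tree is Paris-Seoul (14); add Seoul.
MST edges: Oslo-Paris, Oslo-Sofia, Lima-Sofia, Lagos-Lima, Delhi-Paris, Paris-Seoul; total weight 3+11+1+9+14+14 = 52.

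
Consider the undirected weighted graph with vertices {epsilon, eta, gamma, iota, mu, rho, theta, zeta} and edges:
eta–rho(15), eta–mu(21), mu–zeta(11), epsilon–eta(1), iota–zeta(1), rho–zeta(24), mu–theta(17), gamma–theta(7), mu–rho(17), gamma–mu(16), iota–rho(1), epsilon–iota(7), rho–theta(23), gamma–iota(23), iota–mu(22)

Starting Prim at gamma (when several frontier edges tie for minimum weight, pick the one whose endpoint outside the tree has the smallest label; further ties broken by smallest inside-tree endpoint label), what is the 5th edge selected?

iota-rho

Grow the tree from gamma using Prim:
Step 1: cheapest edge leaving the tree is gamma–theta (7); add theta.
Step 2: cheapest edge leaving the tree is gamma–mu (16); add mu.
Step 3: cheapest edge leaving the tree is mu–zeta (11); add zeta.
Step 4: cheapest edge leaving the tree is iota–zeta (1); add iota.
Step 5: cheapest edge leaving the tree is iota–rho (1); add rho.
Step 6: cheapest edge leaving the tree is epsilon–iota (7); add epsilon.
Step 7: cheapest edge leaving the tree is epsilon–eta (1); add eta.
The 5th edge added is iota–rho.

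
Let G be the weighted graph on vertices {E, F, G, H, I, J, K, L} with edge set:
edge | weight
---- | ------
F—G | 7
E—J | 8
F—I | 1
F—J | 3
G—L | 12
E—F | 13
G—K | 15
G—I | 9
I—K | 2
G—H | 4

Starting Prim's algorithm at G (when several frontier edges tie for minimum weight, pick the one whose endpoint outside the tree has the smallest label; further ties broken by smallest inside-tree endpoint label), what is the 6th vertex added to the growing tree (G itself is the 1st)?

Prim, starting at G.
Step 1: cheapest edge leaving the tree is G—H (4); add H.
Step 2: cheapest edge leaving the tree is F—G (7); add F.
Step 3: cheapest edge leaving the tree is F—I (1); add I.
Step 4: cheapest edge leaving the tree is I—K (2); add K.
Step 5: cheapest edge leaving the tree is F—J (3); add J.
Step 6: cheapest edge leaving the tree is E—J (8); add E.
Step 7: cheapest edge leaving the tree is G—L (12); add L.
Vertex order: G, H, F, I, K, J, E, L. The 6th vertex is J.

J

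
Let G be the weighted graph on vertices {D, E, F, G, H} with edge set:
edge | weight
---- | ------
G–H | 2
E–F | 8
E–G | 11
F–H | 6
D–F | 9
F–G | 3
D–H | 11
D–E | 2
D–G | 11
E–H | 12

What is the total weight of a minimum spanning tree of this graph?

Kruskal: consider edges lightest-first.
D–E (2): add. Components now {D,E} {F} {G} {H}
G–H (2): add. Components now {D,E} {F} {G,H}
F–G (3): add. Components now {D,E} {F,G,H}
F–H (6): skip — F and H already connected.
E–F (8): add. Components now {D,E,F,G,H}
MST edges: D–E, G–H, F–G, E–F; total weight 2+2+3+8 = 15.

15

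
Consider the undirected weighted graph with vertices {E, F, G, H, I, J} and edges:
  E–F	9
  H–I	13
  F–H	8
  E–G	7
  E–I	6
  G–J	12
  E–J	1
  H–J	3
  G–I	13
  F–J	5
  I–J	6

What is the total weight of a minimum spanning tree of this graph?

22

Kruskal: consider edges lightest-first.
E–J (1): add. Components now {E,J} {F} {G} {H} {I}
H–J (3): add. Components now {E,H,J} {F} {G} {I}
F–J (5): add. Components now {E,F,H,J} {G} {I}
E–I (6): add. Components now {E,F,H,I,J} {G}
I–J (6): skip — I and J already connected.
E–G (7): add. Components now {E,F,G,H,I,J}
MST edges: E–J, H–J, F–J, E–I, E–G; total weight 1+3+5+6+7 = 22.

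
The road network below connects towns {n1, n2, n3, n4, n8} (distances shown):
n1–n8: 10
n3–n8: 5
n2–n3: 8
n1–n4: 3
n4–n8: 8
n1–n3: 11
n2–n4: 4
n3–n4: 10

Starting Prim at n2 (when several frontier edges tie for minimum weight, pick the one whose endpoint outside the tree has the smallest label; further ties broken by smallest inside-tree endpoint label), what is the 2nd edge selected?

Prim, starting at n2.
Step 1: cheapest edge leaving the tree is n2–n4 (4); add n4.
Step 2: cheapest edge leaving the tree is n1–n4 (3); add n1.
Step 3: cheapest edge leaving the tree is n2–n3 (8); add n3.
Step 4: cheapest edge leaving the tree is n3–n8 (5); add n8.
The 2nd edge added is n1–n4.

n1-n4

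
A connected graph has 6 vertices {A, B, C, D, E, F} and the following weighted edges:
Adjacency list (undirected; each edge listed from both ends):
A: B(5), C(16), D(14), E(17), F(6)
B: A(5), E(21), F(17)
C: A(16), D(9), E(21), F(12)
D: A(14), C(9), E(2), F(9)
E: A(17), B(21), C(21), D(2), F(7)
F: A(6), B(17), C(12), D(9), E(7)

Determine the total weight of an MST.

29

Prim's algorithm from C:
Step 1: cheapest edge leaving the tree is C–D (9); add D.
Step 2: cheapest edge leaving the tree is D–E (2); add E.
Step 3: cheapest edge leaving the tree is E–F (7); add F.
Step 4: cheapest edge leaving the tree is A–F (6); add A.
Step 5: cheapest edge leaving the tree is A–B (5); add B.
MST edges: C–D, D–E, E–F, A–F, A–B; total weight 9+2+7+6+5 = 29.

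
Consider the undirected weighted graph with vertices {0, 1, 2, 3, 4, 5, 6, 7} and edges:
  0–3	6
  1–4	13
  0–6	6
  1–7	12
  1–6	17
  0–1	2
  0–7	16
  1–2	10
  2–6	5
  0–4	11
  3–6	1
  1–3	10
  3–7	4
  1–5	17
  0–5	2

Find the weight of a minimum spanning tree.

Kruskal: consider edges lightest-first.
3–6 (1): add — endpoints in different components.
0–1 (2): add — endpoints in different components.
0–5 (2): add — endpoints in different components.
3–7 (4): add — endpoints in different components.
2–6 (5): add — endpoints in different components.
0–3 (6): add — endpoints in different components.
0–6 (6): skip — 0 and 6 already connected.
1–2 (10): skip — 1 and 2 already connected.
1–3 (10): skip — 1 and 3 already connected.
0–4 (11): add — endpoints in different components.
MST edges: 3–6, 0–1, 0–5, 3–7, 2–6, 0–3, 0–4; total weight 1+2+2+4+5+6+11 = 31.

31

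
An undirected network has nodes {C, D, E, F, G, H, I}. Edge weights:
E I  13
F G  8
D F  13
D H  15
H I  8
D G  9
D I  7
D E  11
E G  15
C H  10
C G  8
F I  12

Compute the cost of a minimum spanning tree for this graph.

Sort edges by weight, then run Kruskal:
D I (7): add — endpoints in different components.
C G (8): add — endpoints in different components.
F G (8): add — endpoints in different components.
H I (8): add — endpoints in different components.
D G (9): add — endpoints in different components.
C H (10): skip — C and H already connected.
D E (11): add — endpoints in different components.
MST edges: D I, C G, F G, H I, D G, D E; total weight 7+8+8+8+9+11 = 51.

51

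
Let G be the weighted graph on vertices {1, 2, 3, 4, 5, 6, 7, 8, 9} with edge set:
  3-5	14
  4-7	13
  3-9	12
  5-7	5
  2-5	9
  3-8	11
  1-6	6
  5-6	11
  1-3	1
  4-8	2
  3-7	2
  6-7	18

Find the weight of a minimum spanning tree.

Sort edges by weight, then run Kruskal:
1-3 (1): add — endpoints in different components.
3-7 (2): add — endpoints in different components.
4-8 (2): add — endpoints in different components.
5-7 (5): add — endpoints in different components.
1-6 (6): add — endpoints in different components.
2-5 (9): add — endpoints in different components.
3-8 (11): add — endpoints in different components.
5-6 (11): skip — 5 and 6 already connected.
3-9 (12): add — endpoints in different components.
MST edges: 1-3, 3-7, 4-8, 5-7, 1-6, 2-5, 3-8, 3-9; total weight 1+2+2+5+6+9+11+12 = 48.

48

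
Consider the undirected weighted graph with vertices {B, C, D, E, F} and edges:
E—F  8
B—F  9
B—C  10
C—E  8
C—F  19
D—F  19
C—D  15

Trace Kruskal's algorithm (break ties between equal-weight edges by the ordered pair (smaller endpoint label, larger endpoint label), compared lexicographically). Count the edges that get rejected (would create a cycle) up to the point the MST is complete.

Sort edges by weight, then run Kruskal:
C—E (8): add — endpoints in different components.
E—F (8): add — endpoints in different components.
B—F (9): add — endpoints in different components.
B—C (10): skip — B and C already connected.
C—D (15): add — endpoints in different components.
Edges rejected before the tree was complete: 1.

1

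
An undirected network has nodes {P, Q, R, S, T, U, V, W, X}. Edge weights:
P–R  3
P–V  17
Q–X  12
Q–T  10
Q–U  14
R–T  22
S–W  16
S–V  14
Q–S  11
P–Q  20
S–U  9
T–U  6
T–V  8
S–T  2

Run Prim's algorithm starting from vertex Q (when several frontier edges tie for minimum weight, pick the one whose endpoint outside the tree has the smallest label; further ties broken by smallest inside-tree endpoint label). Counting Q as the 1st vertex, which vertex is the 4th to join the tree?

Grow the tree from Q using Prim:
Step 1: cheapest edge leaving the tree is Q–T (10); add T.
Step 2: cheapest edge leaving the tree is S–T (2); add S.
Step 3: cheapest edge leaving the tree is T–U (6); add U.
Step 4: cheapest edge leaving the tree is T–V (8); add V.
Step 5: cheapest edge leaving the tree is Q–X (12); add X.
Step 6: cheapest edge leaving the tree is S–W (16); add W.
Step 7: cheapest edge leaving the tree is P–V (17); add P.
Step 8: cheapest edge leaving the tree is P–R (3); add R.
Vertex order: Q, T, S, U, V, X, W, P, R. The 4th vertex is U.

U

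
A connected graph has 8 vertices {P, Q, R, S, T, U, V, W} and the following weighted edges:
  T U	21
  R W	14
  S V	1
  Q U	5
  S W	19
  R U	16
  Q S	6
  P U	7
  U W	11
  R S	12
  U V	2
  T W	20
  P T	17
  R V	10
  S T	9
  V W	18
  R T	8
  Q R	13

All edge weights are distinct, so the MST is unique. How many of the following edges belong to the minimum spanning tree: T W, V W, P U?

Sort edges by weight, then run Kruskal:
S V (1): add — endpoints in different components.
U V (2): add — endpoints in different components.
Q U (5): add — endpoints in different components.
Q S (6): skip — S and Q already connected.
P U (7): add — endpoints in different components.
R T (8): add — endpoints in different components.
S T (9): add — endpoints in different components.
R V (10): skip — R and V already connected.
U W (11): add — endpoints in different components.
MST edge set: {S V, U V, Q U, P U, R T, S T, U W}.
Of the listed edges, {P U} are in the MST → 1.

1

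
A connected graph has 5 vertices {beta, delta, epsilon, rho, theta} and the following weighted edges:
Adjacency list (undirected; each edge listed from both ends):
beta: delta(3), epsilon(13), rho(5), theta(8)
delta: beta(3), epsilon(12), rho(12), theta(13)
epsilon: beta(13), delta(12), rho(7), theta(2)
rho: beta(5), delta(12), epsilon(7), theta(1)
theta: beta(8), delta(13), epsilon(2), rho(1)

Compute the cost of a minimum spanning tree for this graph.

Kruskal: consider edges lightest-first.
rho–theta (1): add — endpoints in different components.
epsilon–theta (2): add — endpoints in different components.
beta–delta (3): add — endpoints in different components.
beta–rho (5): add — endpoints in different components.
MST edges: rho–theta, epsilon–theta, beta–delta, beta–rho; total weight 1+2+3+5 = 11.

11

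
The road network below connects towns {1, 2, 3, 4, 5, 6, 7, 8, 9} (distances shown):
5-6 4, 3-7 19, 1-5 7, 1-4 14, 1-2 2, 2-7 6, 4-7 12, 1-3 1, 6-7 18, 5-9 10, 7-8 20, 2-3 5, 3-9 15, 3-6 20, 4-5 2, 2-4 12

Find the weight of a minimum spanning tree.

Sort edges by weight, then run Kruskal:
1-3 (1): add — endpoints in different components.
1-2 (2): add — endpoints in different components.
4-5 (2): add — endpoints in different components.
5-6 (4): add — endpoints in different components.
2-3 (5): skip — 2 and 3 already connected.
2-7 (6): add — endpoints in different components.
1-5 (7): add — endpoints in different components.
5-9 (10): add — endpoints in different components.
2-4 (12): skip — 2 and 4 already connected.
4-7 (12): skip — 4 and 7 already connected.
1-4 (14): skip — 1 and 4 already connected.
3-9 (15): skip — 3 and 9 already connected.
6-7 (18): skip — 6 and 7 already connected.
3-7 (19): skip — 3 and 7 already connected.
3-6 (20): skip — 3 and 6 already connected.
7-8 (20): add — endpoints in different components.
MST edges: 1-3, 1-2, 4-5, 5-6, 2-7, 1-5, 5-9, 7-8; total weight 1+2+2+4+6+7+10+20 = 52.

52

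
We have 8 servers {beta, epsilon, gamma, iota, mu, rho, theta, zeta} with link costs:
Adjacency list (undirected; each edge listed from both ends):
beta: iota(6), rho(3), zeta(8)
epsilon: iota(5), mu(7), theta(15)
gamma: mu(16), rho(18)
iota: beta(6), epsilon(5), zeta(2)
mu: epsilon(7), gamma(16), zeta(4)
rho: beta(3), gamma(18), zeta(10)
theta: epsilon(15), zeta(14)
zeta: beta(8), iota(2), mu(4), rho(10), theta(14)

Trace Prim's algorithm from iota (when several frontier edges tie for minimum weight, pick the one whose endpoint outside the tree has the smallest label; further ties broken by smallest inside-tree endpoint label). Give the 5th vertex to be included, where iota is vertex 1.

Prim's algorithm from iota:
Step 1: frontier [iota-zeta 2, epsilon-iota 5, beta-iota 6] → take iota-zeta (2); add zeta.
Step 2: frontier [epsilon-iota 5, beta-iota 6, mu-zeta 4, beta-zeta 8, rho-zeta 10, theta-zeta 14] → take mu-zeta (4); add mu.
Step 3: frontier [epsilon-iota 5, beta-iota 6, epsilon-mu 7, gamma-mu 16, beta-zeta 8, rho-zeta 10, theta-zeta 14] → take epsilon-iota (5); add epsilon.
Step 4: frontier [epsilon-theta 15, beta-iota 6, gamma-mu 16, beta-zeta 8, rho-zeta 10, theta-zeta 14] → take beta-iota (6); add beta.
Step 5: frontier [beta-rho 3, epsilon-theta 15, gamma-mu 16, rho-zeta 10, theta-zeta 14] → take beta-rho (3); add rho.
Step 6: frontier [epsilon-theta 15, gamma-mu 16, gamma-rho 18, theta-zeta 14] → take theta-zeta (14); add theta.
Step 7: frontier [gamma-mu 16, gamma-rho 18] → take gamma-mu (16); add gamma.
Vertex order: iota, zeta, mu, epsilon, beta, rho, theta, gamma. The 5th vertex is beta.

beta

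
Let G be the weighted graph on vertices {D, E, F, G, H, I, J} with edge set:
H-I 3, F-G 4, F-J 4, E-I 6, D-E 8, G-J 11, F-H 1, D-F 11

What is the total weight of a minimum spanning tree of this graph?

26

Kruskal: consider edges lightest-first.
F-H (1): add. Components now {D} {E} {F,H} {G} {I} {J}
H-I (3): add. Components now {D} {E} {F,H,I} {G} {J}
F-G (4): add. Components now {D} {E} {F,G,H,I} {J}
F-J (4): add. Components now {D} {E} {F,G,H,I,J}
E-I (6): add. Components now {D} {E,F,G,H,I,J}
D-E (8): add. Components now {D,E,F,G,H,I,J}
MST edges: F-H, H-I, F-G, F-J, E-I, D-E; total weight 1+3+4+4+6+8 = 26.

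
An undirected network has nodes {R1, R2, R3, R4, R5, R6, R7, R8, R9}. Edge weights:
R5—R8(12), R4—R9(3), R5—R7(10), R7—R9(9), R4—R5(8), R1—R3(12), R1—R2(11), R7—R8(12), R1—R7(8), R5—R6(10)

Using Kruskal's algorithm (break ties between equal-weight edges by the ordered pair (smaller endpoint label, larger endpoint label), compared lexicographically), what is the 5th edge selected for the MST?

Sort edges by weight, then run Kruskal:
R4—R9 (3): add — endpoints in different components.
R1—R7 (8): add — endpoints in different components.
R4—R5 (8): add — endpoints in different components.
R7—R9 (9): add — endpoints in different components.
R5—R6 (10): add — endpoints in different components.
R5—R7 (10): skip — R7 and R5 already connected.
R1—R2 (11): add — endpoints in different components.
R1—R3 (12): add — endpoints in different components.
R5—R8 (12): add — endpoints in different components.
The 5th edge added is R5—R6.

R5-R6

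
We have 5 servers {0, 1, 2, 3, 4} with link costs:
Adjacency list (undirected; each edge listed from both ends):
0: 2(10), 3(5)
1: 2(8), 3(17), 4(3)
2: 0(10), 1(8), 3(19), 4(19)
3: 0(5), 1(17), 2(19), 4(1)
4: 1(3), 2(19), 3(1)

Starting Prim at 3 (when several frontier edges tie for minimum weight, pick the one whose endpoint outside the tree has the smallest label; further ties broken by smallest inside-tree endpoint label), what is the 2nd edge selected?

1-4

Grow the tree from 3 using Prim:
Step 1: cheapest edge leaving the tree is 3—4 (1); add 4.
Step 2: cheapest edge leaving the tree is 1—4 (3); add 1.
Step 3: cheapest edge leaving the tree is 0—3 (5); add 0.
Step 4: cheapest edge leaving the tree is 1—2 (8); add 2.
The 2nd edge added is 1—4.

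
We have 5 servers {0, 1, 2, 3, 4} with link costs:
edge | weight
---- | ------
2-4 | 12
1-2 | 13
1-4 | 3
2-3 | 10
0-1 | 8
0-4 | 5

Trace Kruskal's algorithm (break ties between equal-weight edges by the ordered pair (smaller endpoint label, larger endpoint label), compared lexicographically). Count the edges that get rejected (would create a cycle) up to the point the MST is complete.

Sort edges by weight, then run Kruskal:
1-4 (3): add. Components now {0} {1,4} {2} {3}
0-4 (5): add. Components now {0,1,4} {2} {3}
0-1 (8): skip — 0 and 1 already connected.
2-3 (10): add. Components now {0,1,4} {2,3}
2-4 (12): add. Components now {0,1,2,3,4}
Edges rejected before the tree was complete: 1.

1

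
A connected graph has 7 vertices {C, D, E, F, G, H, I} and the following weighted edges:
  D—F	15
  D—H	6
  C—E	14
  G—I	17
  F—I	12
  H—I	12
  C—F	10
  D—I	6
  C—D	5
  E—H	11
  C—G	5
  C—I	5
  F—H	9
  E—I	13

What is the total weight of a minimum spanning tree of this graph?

41

Grow the tree from D using Prim:
Step 1: cheapest edge leaving the tree is C—D (5); add C.
Step 2: cheapest edge leaving the tree is C—G (5); add G.
Step 3: cheapest edge leaving the tree is C—I (5); add I.
Step 4: cheapest edge leaving the tree is D—H (6); add H.
Step 5: cheapest edge leaving the tree is F—H (9); add F.
Step 6: cheapest edge leaving the tree is E—H (11); add E.
MST edges: C—D, C—G, C—I, D—H, F—H, E—H; total weight 5+5+5+6+9+11 = 41.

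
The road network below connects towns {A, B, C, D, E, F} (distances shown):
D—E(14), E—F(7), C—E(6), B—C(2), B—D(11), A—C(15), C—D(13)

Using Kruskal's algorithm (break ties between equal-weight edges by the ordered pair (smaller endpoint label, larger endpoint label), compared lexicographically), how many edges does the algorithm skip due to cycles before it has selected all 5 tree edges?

2

Kruskal's algorithm — process edges by increasing weight (ties by edge label):
B—C (2): add — endpoints in different components.
C—E (6): add — endpoints in different components.
E—F (7): add — endpoints in different components.
B—D (11): add — endpoints in different components.
C—D (13): skip — C and D already connected.
D—E (14): skip — D and E already connected.
A—C (15): add — endpoints in different components.
Edges rejected before the tree was complete: 2.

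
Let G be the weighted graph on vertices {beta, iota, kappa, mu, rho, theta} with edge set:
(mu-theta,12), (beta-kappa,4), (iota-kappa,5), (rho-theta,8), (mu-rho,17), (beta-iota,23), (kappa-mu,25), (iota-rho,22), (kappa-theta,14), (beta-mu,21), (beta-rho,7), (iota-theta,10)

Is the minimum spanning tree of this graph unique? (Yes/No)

Sort edges by weight, then run Kruskal:
beta-kappa (4): add — endpoints in different components.
iota-kappa (5): add — endpoints in different components.
beta-rho (7): add — endpoints in different components.
rho-theta (8): add — endpoints in different components.
iota-theta (10): skip — iota and theta already connected.
mu-theta (12): add — endpoints in different components.
Every non-tree edge has weight strictly greater than the heaviest edge on the tree path between its endpoints, so the MST is unique.

Yes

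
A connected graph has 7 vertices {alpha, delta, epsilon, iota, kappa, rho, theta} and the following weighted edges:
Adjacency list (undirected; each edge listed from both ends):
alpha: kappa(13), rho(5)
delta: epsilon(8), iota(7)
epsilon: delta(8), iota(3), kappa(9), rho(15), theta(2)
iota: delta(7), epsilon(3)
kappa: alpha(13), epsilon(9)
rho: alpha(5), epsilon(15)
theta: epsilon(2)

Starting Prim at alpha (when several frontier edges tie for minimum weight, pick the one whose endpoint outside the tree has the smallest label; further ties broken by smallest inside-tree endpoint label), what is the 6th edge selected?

delta-iota

Grow the tree from alpha using Prim:
Step 1: frontier [alpha-rho 5, alpha-kappa 13] → take alpha-rho (5); add rho.
Step 2: frontier [alpha-kappa 13, epsilon-rho 15] → take alpha-kappa (13); add kappa.
Step 3: frontier [epsilon-kappa 9, epsilon-rho 15] → take epsilon-kappa (9); add epsilon.
Step 4: frontier [epsilon-theta 2, epsilon-iota 3, delta-epsilon 8] → take epsilon-theta (2); add theta.
Step 5: frontier [epsilon-iota 3, delta-epsilon 8] → take epsilon-iota (3); add iota.
Step 6: frontier [delta-epsilon 8, delta-iota 7] → take delta-iota (7); add delta.
The 6th edge added is delta-iota.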